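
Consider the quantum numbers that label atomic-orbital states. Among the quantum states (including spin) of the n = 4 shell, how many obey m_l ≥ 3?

2

Go through l = 0, …, 3 (the values permitted for n = 4).
Per l-value: l=3 → 1.
Orbitals: 1. Each orbital carries two spin states, so 1 × 2 = 2 states.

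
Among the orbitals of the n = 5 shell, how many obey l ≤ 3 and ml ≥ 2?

3

Go through l = 0, …, 4 (the values permitted for n = 5).
Orbitals with l ≤ 3 and ml ≥ 2, by l: l=2 → 1; l=3 → 2.
Total orbitals: 1 + 2 = 3.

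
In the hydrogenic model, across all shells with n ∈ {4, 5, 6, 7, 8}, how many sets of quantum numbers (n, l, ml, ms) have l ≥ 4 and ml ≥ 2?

80

For each n in the range, tally the orbitals obeying l ≥ 4 and ml ≥ 2:
n=5 → 3; n=6 → 7; n=7 → 12; n=8 → 18.
Orbitals: 3 + 7 + 12 + 18 = 40. Including both spin states (ms = ±1/2) gives 2 × 40 = 80 states.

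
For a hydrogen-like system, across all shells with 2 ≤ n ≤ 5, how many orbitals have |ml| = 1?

Treat each shell separately and count matching orbitals:
n=2 → 2; n=3 → 4; n=4 → 6; n=5 → 8.
Total orbitals: 2 + 4 + 6 + 8 = 20.

20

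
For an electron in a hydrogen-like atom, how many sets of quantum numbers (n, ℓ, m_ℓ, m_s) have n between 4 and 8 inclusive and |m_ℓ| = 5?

Treat each shell separately and count matching orbitals:
n=6 → 2; n=7 → 4; n=8 → 6.
Orbitals: 2 + 4 + 6 = 12. Including both spin states (m_s = ±1/2) gives 2 × 12 = 24 states.

24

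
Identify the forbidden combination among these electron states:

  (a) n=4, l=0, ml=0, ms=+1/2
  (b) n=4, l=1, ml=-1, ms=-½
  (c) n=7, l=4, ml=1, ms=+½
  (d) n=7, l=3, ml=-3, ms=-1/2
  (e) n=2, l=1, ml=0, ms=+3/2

(e)

(e) has ms = +3/2, but an electron's spin must be ±1/2.
The remaining sets (a), (b), (c), (d) satisfy all four rules.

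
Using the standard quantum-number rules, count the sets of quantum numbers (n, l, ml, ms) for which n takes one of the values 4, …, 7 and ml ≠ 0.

208

Per-shell orbital counts meeting the constraint:
n=4 → 12; n=5 → 20; n=6 → 30; n=7 → 42.
Orbitals: 12 + 20 + 30 + 42 = 104. Including both spin states (ms = ±1/2) gives 2 × 104 = 208 states.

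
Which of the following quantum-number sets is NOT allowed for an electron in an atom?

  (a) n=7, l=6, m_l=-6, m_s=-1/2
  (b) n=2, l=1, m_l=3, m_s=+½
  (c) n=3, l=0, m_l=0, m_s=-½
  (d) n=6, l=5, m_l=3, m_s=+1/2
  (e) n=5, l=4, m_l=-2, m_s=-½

(b) has |m_l| = 3 > l = 1, violating −l ≤ m_l ≤ l.
The remaining sets (a), (c), (d), (e) satisfy all four rules.

(b)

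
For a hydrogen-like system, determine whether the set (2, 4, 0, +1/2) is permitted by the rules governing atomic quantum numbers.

Invalid

The orbital quantum number must satisfy 0 ≤ l ≤ n−1. With n = 2 the allowed l values are 0, 1, so l = 4 is out of range.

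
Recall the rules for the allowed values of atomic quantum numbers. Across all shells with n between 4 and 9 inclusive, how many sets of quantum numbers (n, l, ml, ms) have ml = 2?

Per-shell orbital counts meeting the constraint:
n=4 → 2; n=5 → 3; n=6 → 4; n=7 → 5; n=8 → 6; n=9 → 7.
Orbitals: 2 + 3 + 4 + 5 + 6 + 7 = 27. Including both spin states (ms = ±1/2) gives 2 × 27 = 54 states.

54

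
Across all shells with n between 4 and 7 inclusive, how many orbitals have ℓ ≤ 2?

Per-shell orbital counts meeting the constraint:
n=4 → 9; n=5 → 9; n=6 → 9; n=7 → 9.
Total orbitals: 9 + 9 + 9 + 9 = 36.

36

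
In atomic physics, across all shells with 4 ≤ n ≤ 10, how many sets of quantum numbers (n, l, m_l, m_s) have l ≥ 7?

196

Work shell by shell — for each n, count the (l, m_l) pairs that satisfy l ≥ 7:
n=8 → 15; n=9 → 32; n=10 → 51.
Orbitals: 15 + 32 + 51 = 98. Including both spin states (m_s = ±1/2) gives 2 × 98 = 196 states.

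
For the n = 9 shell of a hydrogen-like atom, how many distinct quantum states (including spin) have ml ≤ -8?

2

With n = 9 the allowed l are 0, 1, …, 8.
Orbitals with ml ≤ -8, by l: l=8 → 1.
Orbitals: 1. Each orbital carries two spin states, so 1 × 2 = 2 states.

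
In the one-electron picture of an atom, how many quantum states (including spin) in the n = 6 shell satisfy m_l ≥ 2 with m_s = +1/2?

For n = 6, l ranges over 0 … 5.
Per l-value: l=2 → 1; l=3 → 2; l=4 → 3; l=5 → 4.
Orbitals: 1 + 2 + 3 + 4 = 10. With m_s fixed to a single value there is one state per orbital, giving 10 states.

10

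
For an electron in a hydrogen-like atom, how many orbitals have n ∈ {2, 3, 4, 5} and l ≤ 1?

Treat each shell separately and count matching orbitals:
n=2 → 4; n=3 → 4; n=4 → 4; n=5 → 4.
Total orbitals: 4 + 4 + 4 + 4 = 16.

16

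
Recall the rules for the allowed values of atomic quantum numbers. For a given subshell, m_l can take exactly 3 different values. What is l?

m_l ranges over 2l+1 integers, so 2l+1 = 3 ⇒ l = 1.

l = 1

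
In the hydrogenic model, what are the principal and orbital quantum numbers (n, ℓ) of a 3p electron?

The leading integer gives n = 3; the letter 'p' means ℓ = 1.

n = 3, ℓ = 1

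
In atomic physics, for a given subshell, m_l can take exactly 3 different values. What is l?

l = 1

m_l ranges over 2l+1 integers, so 2l+1 = 3 ⇒ l = 1.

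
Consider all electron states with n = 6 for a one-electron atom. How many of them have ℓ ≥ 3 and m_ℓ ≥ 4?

With n = 6 the allowed ℓ are 0, 1, …, 5.
Orbitals with ℓ ≥ 3 and m_ℓ ≥ 4, by ℓ: ℓ=4 → 1; ℓ=5 → 2.
Orbitals: 1 + 2 = 3. Each orbital carries two spin states, so 3 × 2 = 6 states.

6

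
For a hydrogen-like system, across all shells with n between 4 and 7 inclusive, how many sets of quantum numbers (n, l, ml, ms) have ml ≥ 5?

8

Count contributing orbitals for each principal shell:
n=6 → 1; n=7 → 3.
Orbitals: 1 + 3 = 4. Including both spin states (ms = ±1/2) gives 2 × 4 = 8 states.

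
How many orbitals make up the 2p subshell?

3

A subshell has 2l+1 orbitals; with l = 1, that's 3.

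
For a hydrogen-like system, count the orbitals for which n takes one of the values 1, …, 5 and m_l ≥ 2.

10

Per-shell orbital counts meeting the constraint:
n=3 → 1; n=4 → 3; n=5 → 6.
Total orbitals: 1 + 3 + 6 = 10.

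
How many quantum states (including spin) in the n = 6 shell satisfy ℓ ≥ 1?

70

Orbitals with ℓ ≥ 1, by ℓ: ℓ=1 → 3; ℓ=2 → 5; ℓ=3 → 7; ℓ=4 → 9; ℓ=5 → 11.
Orbitals: 3 + 5 + 7 + 9 + 11 = 35. Each orbital carries two spin states, so 35 × 2 = 70 states.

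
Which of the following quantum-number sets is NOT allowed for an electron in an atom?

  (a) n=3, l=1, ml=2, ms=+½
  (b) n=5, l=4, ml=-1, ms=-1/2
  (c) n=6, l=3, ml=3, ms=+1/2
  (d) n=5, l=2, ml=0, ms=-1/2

(a)

(a) has |ml| = 2 > l = 1, violating −l ≤ ml ≤ l.
The remaining sets (b), (c), (d) satisfy all four rules.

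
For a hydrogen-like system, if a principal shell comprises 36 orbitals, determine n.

n = 6

n² = 36 ⇒ n = 6.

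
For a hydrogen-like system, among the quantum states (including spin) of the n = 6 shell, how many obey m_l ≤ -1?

30

Go through l = 0, …, 5 (the values permitted for n = 6).
The (l, m_l) pairs meeting m_l ≤ -1 give: l=1 → 1; l=2 → 2; l=3 → 3; l=4 → 4; l=5 → 5.
Orbitals: 1 + 2 + 3 + 4 + 5 = 15. Each orbital carries two spin states, so 15 × 2 = 30 states.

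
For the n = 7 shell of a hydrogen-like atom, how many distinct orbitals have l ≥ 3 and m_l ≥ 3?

10

With n = 7 the allowed l are 0, 1, …, 6.
Orbitals with l ≥ 3 and m_l ≥ 3, by l: l=3 → 1; l=4 → 2; l=5 → 3; l=6 → 4.
Total orbitals: 1 + 2 + 3 + 4 = 10.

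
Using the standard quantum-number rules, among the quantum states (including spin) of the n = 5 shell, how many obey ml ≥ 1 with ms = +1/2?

10

For n = 5, l ranges over 0 … 4.
Contributions: l=1 → 1; l=2 → 2; l=3 → 3; l=4 → 4.
Orbitals: 1 + 2 + 3 + 4 = 10. With ms fixed to a single value there is one state per orbital, giving 10 states.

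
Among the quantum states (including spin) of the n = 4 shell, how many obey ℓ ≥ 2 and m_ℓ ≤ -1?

10

For n = 4, ℓ ranges over 0 … 3.
The (ℓ, m_ℓ) pairs meeting ℓ ≥ 2 and m_ℓ ≤ -1 give: ℓ=2 → 2; ℓ=3 → 3.
Orbitals: 2 + 3 = 5. Each orbital carries two spin states, so 5 × 2 = 10 states.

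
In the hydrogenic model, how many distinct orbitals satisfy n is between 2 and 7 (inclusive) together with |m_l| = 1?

42

Treat each shell separately and count matching orbitals:
n=2 → 2; n=3 → 4; n=4 → 6; n=5 → 8; n=6 → 10; n=7 → 12.
Total orbitals: 2 + 4 + 6 + 8 + 10 + 12 = 42.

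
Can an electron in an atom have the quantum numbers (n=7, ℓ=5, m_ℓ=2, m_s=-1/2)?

n = 7 is a positive integer. ℓ = 5 satisfies 0 ≤ ℓ ≤ n−1 = 6. m_ℓ = 2 lies in the range −ℓ … +ℓ (here −5 … 5). m_s = -1/2 is one of ±1/2.
All four constraints are satisfied.

Valid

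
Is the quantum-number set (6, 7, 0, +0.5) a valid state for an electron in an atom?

The orbital quantum number must satisfy 0 ≤ l ≤ n−1. With n = 6 the allowed l values are 0, 1, 2, 3, 4, 5, so l = 7 is out of range.

No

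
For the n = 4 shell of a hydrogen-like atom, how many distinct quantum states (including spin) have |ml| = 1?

12

The n = 4 shell has l = 0 through 3; check each.
Contributions: l=1 → 2; l=2 → 2; l=3 → 2.
Orbitals: 2 + 2 + 2 = 6. Each orbital carries two spin states, so 6 × 2 = 12 states.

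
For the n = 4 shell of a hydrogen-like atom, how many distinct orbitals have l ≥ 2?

The n = 4 shell has l = 0 through 3; check each.
Per l-value: l=2 → 5; l=3 → 7.
Total orbitals: 5 + 7 = 12.

12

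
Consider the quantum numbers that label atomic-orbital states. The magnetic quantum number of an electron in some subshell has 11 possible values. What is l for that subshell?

l = 5 (h)

ml ranges over 2l+1 integers, so 2l+1 = 11 ⇒ l = 5.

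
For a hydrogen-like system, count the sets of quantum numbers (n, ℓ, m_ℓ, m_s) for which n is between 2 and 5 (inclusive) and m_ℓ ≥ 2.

Go shell by shell, enumerating (ℓ, m_ℓ) with m_ℓ ≥ 2:
n=3 → 1; n=4 → 3; n=5 → 6.
Orbitals: 1 + 3 + 6 = 10. Including both spin states (m_s = ±1/2) gives 2 × 10 = 20 states.

20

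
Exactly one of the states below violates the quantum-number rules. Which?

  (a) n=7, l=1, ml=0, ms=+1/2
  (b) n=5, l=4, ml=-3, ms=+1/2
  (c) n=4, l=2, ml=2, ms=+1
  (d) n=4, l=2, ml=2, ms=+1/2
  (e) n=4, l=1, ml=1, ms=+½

(c) has ms = +1, but an electron's spin must be ±1/2.
The remaining sets (a), (b), (d), (e) satisfy all four rules.

(c)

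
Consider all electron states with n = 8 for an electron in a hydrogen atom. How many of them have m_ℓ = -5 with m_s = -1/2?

Go through ℓ = 0, …, 7 (the values permitted for n = 8).
The (ℓ, m_ℓ) pairs meeting m_ℓ = -5 give: ℓ=5 → 1; ℓ=6 → 1; ℓ=7 → 1.
Orbitals: 1 + 1 + 1 = 3. With m_s fixed to a single value there is one state per orbital, giving 3 states.

3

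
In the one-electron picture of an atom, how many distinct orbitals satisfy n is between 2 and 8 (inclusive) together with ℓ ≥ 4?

110

Per-shell orbital counts meeting the constraint:
n=5 → 9; n=6 → 20; n=7 → 33; n=8 → 48.
Total orbitals: 9 + 20 + 33 + 48 = 110.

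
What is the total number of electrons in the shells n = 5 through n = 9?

510

Shell n has n² orbitals: 5²=25 + 6²=36 + 7²=49 + 8²=64 + 9²=81 = 255 orbitals.
Two spin states per orbital: 2 × 255 = 510 electrons.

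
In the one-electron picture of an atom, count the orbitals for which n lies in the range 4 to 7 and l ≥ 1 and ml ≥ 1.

Per-shell orbital counts meeting the constraint:
n=4 → 6; n=5 → 10; n=6 → 15; n=7 → 21.
Total orbitals: 6 + 10 + 15 + 21 = 52.

52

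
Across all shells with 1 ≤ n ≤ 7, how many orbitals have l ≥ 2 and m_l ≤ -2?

35

Go shell by shell, enumerating (l, m_l) with l ≥ 2 and m_l ≤ -2:
n=3 → 1; n=4 → 3; n=5 → 6; n=6 → 10; n=7 → 15.
Total orbitals: 1 + 3 + 6 + 10 + 15 = 35.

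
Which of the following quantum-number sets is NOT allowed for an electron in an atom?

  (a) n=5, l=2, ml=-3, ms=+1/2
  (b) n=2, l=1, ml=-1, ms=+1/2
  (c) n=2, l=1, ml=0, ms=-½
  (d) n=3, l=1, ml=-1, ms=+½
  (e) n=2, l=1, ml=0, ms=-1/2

(a) has |ml| = 3 > l = 2, violating −l ≤ ml ≤ l.
The remaining sets (b), (c), (d), (e) satisfy all four rules.

(a)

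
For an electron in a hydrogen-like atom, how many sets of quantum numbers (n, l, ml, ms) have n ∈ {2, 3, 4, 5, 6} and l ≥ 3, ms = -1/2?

50

Count contributing orbitals for each principal shell:
n=4 → 7; n=5 → 16; n=6 → 27.
Orbitals: 7 + 16 + 27 = 50. With ms fixed to -1/2 there is one state per orbital, so 50 states.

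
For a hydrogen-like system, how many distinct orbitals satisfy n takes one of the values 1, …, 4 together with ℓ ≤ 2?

Treat each shell separately and count matching orbitals:
n=1 → 1; n=2 → 4; n=3 → 9; n=4 → 9.
Total orbitals: 1 + 4 + 9 + 9 = 23.

23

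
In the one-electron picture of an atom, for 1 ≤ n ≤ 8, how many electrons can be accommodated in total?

Total orbitals = 1² + 2² + 3² + 4² + 5² + 6² + 7² + 8² = 204. Doubling for spin gives 408 electrons.

408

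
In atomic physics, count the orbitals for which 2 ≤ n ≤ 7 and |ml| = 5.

Work shell by shell — for each n, count the (l, ml) pairs that satisfy |ml| = 5:
n=6 → 2; n=7 → 4.
Total orbitals: 2 + 4 = 6.

6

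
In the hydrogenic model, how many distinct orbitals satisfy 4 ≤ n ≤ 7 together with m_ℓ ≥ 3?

Treat each shell separately and count matching orbitals:
n=4 → 1; n=5 → 3; n=6 → 6; n=7 → 10.
Total orbitals: 1 + 3 + 6 + 10 = 20.

20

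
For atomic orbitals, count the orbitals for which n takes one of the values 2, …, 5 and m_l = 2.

Treat each shell separately and count matching orbitals:
n=3 → 1; n=4 → 2; n=5 → 3.
Total orbitals: 1 + 2 + 3 = 6.

6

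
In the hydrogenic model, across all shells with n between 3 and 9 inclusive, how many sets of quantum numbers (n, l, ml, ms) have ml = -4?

30

For each n in the range, tally the orbitals obeying ml = -4:
n=5 → 1; n=6 → 2; n=7 → 3; n=8 → 4; n=9 → 5.
Orbitals: 1 + 2 + 3 + 4 + 5 = 15. Including both spin states (ms = ±1/2) gives 2 × 15 = 30 states.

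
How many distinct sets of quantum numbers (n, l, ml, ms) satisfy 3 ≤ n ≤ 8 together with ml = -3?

30

Per-shell orbital counts meeting the constraint:
n=4 → 1; n=5 → 2; n=6 → 3; n=7 → 4; n=8 → 5.
Orbitals: 1 + 2 + 3 + 4 + 5 = 15. Including both spin states (ms = ±1/2) gives 2 × 15 = 30 states.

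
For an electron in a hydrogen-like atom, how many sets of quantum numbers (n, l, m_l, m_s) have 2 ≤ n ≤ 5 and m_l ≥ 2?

Go shell by shell, enumerating (l, m_l) with m_l ≥ 2:
n=3 → 1; n=4 → 3; n=5 → 6.
Orbitals: 1 + 3 + 6 = 10. Including both spin states (m_s = ±1/2) gives 2 × 10 = 20 states.

20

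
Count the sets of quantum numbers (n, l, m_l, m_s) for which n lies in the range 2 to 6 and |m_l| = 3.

24

Per-shell orbital counts meeting the constraint:
n=4 → 2; n=5 → 4; n=6 → 6.
Orbitals: 2 + 4 + 6 = 12. Including both spin states (m_s = ±1/2) gives 2 × 12 = 24 states.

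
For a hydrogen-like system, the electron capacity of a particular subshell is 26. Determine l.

l = 6

2(2l+1) = 26 ⇒ 2l+1 = 13 ⇒ l = 6.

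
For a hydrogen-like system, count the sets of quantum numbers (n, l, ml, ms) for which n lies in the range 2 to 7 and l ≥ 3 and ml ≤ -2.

Per-shell orbital counts meeting the constraint:
n=4 → 2; n=5 → 5; n=6 → 9; n=7 → 14.
Orbitals: 2 + 5 + 9 + 14 = 30. Including both spin states (ms = ±1/2) gives 2 × 30 = 60 states.

60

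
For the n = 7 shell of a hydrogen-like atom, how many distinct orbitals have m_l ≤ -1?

The (l, m_l) pairs meeting m_l ≤ -1 give: l=1 → 1; l=2 → 2; l=3 → 3; l=4 → 4; l=5 → 5; l=6 → 6.
Total orbitals: 1 + 2 + 3 + 4 + 5 + 6 = 21.

21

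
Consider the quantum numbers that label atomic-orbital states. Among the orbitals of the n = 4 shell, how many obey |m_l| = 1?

With n = 4 the allowed l are 0, 1, …, 3.
Orbitals with |m_l| = 1, by l: l=1 → 2; l=2 → 2; l=3 → 2.
Total orbitals: 2 + 2 + 2 = 6.

6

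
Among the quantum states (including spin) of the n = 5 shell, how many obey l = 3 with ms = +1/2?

With n = 5 the allowed l are 0, 1, …, 4.
The (l, ml) pairs meeting l = 3 give: l=3 → 7.
Orbitals: 7. With ms fixed to a single value there is one state per orbital, giving 7 states.

7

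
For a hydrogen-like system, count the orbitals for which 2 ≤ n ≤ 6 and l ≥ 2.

70

Per-shell orbital counts meeting the constraint:
n=3 → 5; n=4 → 12; n=5 → 21; n=6 → 32.
Total orbitals: 5 + 12 + 21 + 32 = 70.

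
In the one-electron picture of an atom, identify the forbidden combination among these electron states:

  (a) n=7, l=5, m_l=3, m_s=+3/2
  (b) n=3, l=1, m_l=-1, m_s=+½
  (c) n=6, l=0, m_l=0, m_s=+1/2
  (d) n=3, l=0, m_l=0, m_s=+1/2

(a) has m_s = +3/2, but an electron's spin must be ±1/2.
The remaining sets (b), (c), (d) satisfy all four rules.

(a)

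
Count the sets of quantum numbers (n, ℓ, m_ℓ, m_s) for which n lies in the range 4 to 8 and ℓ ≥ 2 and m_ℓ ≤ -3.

For each n in the range, tally the orbitals obeying ℓ ≥ 2 and m_ℓ ≤ -3:
n=4 → 1; n=5 → 3; n=6 → 6; n=7 → 10; n=8 → 15.
Orbitals: 1 + 3 + 6 + 10 + 15 = 35. Including both spin states (m_s = ±1/2) gives 2 × 35 = 70 states.

70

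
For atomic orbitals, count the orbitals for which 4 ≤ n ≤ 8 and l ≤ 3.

Go shell by shell, enumerating (l, m_l) with l ≤ 3:
n=4 → 16; n=5 → 16; n=6 → 16; n=7 → 16; n=8 → 16.
Total orbitals: 16 + 16 + 16 + 16 + 16 = 80.

80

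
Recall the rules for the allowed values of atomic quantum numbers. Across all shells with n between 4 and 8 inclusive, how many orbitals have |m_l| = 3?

30

Treat each shell separately and count matching orbitals:
n=4 → 2; n=5 → 4; n=6 → 6; n=7 → 8; n=8 → 10.
Total orbitals: 2 + 4 + 6 + 8 + 10 = 30.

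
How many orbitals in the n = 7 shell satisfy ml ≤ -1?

21

Contributions: l=1 → 1; l=2 → 2; l=3 → 3; l=4 → 4; l=5 → 5; l=6 → 6.
Total orbitals: 1 + 2 + 3 + 4 + 5 + 6 = 21.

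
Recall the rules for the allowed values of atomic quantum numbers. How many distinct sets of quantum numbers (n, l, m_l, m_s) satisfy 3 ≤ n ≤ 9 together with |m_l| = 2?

Go shell by shell, enumerating (l, m_l) with |m_l| = 2:
n=3 → 2; n=4 → 4; n=5 → 6; n=6 → 8; n=7 → 10; n=8 → 12; n=9 → 14.
Orbitals: 2 + 4 + 6 + 8 + 10 + 12 + 14 = 56. Including both spin states (m_s = ±1/2) gives 2 × 56 = 112 states.

112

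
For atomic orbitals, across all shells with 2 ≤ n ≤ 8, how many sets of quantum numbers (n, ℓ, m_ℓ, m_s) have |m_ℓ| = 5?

Per-shell orbital counts meeting the constraint:
n=6 → 2; n=7 → 4; n=8 → 6.
Orbitals: 2 + 4 + 6 = 12. Including both spin states (m_s = ±1/2) gives 2 × 12 = 24 states.

24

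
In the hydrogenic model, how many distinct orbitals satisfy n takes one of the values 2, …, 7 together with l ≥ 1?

133

Per-shell orbital counts meeting the constraint:
n=2 → 3; n=3 → 8; n=4 → 15; n=5 → 24; n=6 → 35; n=7 → 48.
Total orbitals: 3 + 8 + 15 + 24 + 35 + 48 = 133.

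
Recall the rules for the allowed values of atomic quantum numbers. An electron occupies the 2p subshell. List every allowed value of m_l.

-1, 0, 1

The 2p subshell has l = 1, and m_l takes every integer from −l to +l. With l = 1 that gives the 3 values -1, 0, 1.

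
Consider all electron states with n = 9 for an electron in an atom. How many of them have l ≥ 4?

With n = 9 the allowed l are 0, 1, …, 8.
Contributions: l=4 → 9; l=5 → 11; l=6 → 13; l=7 → 15; l=8 → 17.
Orbitals: 9 + 11 + 13 + 15 + 17 = 65. Each orbital carries two spin states, so 65 × 2 = 130 states.

130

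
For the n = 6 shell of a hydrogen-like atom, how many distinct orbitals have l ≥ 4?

The n = 6 shell has l = 0 through 5; check each.
Contributions: l=4 → 9; l=5 → 11.
Total orbitals: 9 + 11 = 20.

20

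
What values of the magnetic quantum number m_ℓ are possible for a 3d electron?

The 3d subshell has ℓ = 2, and m_ℓ takes every integer from −ℓ to +ℓ. With ℓ = 2 that gives the 5 values -2, -1, 0, 1, 2.

-2, -1, 0, 1, 2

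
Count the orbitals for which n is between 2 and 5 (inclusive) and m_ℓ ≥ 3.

4

Per-shell orbital counts meeting the constraint:
n=4 → 1; n=5 → 3.
Total orbitals: 1 + 3 = 4.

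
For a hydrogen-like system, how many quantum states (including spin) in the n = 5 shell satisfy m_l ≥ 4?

2

With n = 5 the allowed l are 0, 1, …, 4.
Orbitals with m_l ≥ 4, by l: l=4 → 1.
Orbitals: 1. Each orbital carries two spin states, so 1 × 2 = 2 states.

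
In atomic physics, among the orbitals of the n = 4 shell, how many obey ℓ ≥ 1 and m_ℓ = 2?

The (ℓ, m_ℓ) pairs meeting ℓ ≥ 1 and m_ℓ = 2 give: ℓ=2 → 1; ℓ=3 → 1.
Total orbitals: 1 + 1 = 2.

2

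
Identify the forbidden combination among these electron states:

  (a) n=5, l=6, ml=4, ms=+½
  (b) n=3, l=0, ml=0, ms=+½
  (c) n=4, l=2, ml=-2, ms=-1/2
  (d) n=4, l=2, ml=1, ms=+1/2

(a) has l = 6 ≥ n = 5, violating 0 ≤ l ≤ n−1.
The remaining sets (b), (c), (d) satisfy all four rules.

(a)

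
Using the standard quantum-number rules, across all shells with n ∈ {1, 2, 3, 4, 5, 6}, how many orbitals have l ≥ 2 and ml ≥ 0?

Work shell by shell — for each n, count the (l, ml) pairs that satisfy l ≥ 2 and ml ≥ 0:
n=3 → 3; n=4 → 7; n=5 → 12; n=6 → 18.
Total orbitals: 3 + 7 + 12 + 18 = 40.

40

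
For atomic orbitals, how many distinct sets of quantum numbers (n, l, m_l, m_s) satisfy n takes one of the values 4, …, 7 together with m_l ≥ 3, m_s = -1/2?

For each n in the range, tally the orbitals obeying m_l ≥ 3:
n=4 → 1; n=5 → 3; n=6 → 6; n=7 → 10.
Orbitals: 1 + 3 + 6 + 10 = 20. With m_s fixed to -1/2 there is one state per orbital, so 20 states.

20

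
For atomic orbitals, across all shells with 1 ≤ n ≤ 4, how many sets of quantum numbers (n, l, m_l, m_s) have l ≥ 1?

52

Work shell by shell — for each n, count the (l, m_l) pairs that satisfy l ≥ 1:
n=2 → 3; n=3 → 8; n=4 → 15.
Orbitals: 3 + 8 + 15 = 26. Including both spin states (m_s = ±1/2) gives 2 × 26 = 52 states.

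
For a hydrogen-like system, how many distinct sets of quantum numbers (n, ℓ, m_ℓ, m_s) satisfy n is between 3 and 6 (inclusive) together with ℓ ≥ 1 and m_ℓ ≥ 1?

Count contributing orbitals for each principal shell:
n=3 → 3; n=4 → 6; n=5 → 10; n=6 → 15.
Orbitals: 3 + 6 + 10 + 15 = 34. Including both spin states (m_s = ±1/2) gives 2 × 34 = 68 states.

68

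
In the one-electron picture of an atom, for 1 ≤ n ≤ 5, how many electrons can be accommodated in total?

110

Total orbitals = 1² + 2² + 3² + 4² + 5² = 55. Doubling for spin gives 110 electrons.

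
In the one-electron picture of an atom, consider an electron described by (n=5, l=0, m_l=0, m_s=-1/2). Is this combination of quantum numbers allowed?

n = 5 is a positive integer. l = 0 satisfies 0 ≤ l ≤ n−1 = 4. m_l = 0 lies in the range −l … +l (here 0). m_s = -1/2 is one of ±1/2.
All four constraints are satisfied.

Allowed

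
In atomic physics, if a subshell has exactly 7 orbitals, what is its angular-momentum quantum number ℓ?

ℓ = 3

2ℓ+1 = 7 gives ℓ = 3.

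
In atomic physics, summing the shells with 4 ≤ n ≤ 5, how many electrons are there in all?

82

Shell n has n² orbitals: 4²=16 + 5²=25 = 41 orbitals.
Two spin states per orbital: 2 × 41 = 82 electrons.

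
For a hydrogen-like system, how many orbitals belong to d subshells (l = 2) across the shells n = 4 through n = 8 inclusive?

25

A d subshell (l = 2) exists for every n ≥ 3, so shells n = 4, 5, 6, 7, 8 each contribute one — 5 subshells.
Since each d subshell has 2·2+1 = 5 orbitals, the total is 5 × 5 = 25.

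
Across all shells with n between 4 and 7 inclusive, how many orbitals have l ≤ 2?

Treat each shell separately and count matching orbitals:
n=4 → 9; n=5 → 9; n=6 → 9; n=7 → 9.
Total orbitals: 9 + 9 + 9 + 9 = 36.

36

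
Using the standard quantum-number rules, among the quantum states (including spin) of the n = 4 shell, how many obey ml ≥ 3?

With n = 4 the allowed l are 0, 1, …, 3.
Contributions: l=3 → 1.
Orbitals: 1. Each orbital carries two spin states, so 1 × 2 = 2 states.

2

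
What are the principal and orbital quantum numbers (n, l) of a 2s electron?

n = 2, l = 0

The leading integer gives n = 2; the letter 's' means l = 0.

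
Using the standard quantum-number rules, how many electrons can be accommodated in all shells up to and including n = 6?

182

Total orbitals = 1² + 2² + 3² + 4² + 5² + 6² = 91. Doubling for spin gives 182 electrons.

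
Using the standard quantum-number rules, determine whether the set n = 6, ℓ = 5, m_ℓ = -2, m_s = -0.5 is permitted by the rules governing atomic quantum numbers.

n = 6 is a positive integer. ℓ = 5 satisfies 0 ≤ ℓ ≤ n−1 = 5. m_ℓ = -2 lies in the range −ℓ … +ℓ (here −5 … 5). m_s = -1/2 is one of ±1/2.
All four constraints are satisfied.

Yes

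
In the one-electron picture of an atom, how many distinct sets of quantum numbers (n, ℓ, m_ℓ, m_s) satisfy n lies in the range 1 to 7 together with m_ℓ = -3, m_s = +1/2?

Count contributing orbitals for each principal shell:
n=4 → 1; n=5 → 2; n=6 → 3; n=7 → 4.
Orbitals: 1 + 2 + 3 + 4 = 10. With m_s fixed to +1/2 there is one state per orbital, so 10 states.

10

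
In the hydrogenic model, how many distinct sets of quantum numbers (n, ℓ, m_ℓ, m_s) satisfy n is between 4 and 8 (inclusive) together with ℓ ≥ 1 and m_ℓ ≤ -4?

Go shell by shell, enumerating (ℓ, m_ℓ) with ℓ ≥ 1 and m_ℓ ≤ -4:
n=5 → 1; n=6 → 3; n=7 → 6; n=8 → 10.
Orbitals: 1 + 3 + 6 + 10 = 20. Including both spin states (m_s = ±1/2) gives 2 × 20 = 40 states.

40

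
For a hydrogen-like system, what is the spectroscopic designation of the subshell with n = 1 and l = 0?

1s

l = 0 corresponds to the letter 's', so the subshell is 1s.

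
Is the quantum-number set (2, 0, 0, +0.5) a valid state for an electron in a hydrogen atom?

n = 2 is a positive integer. l = 0 satisfies 0 ≤ l ≤ n−1 = 1. ml = 0 lies in the range −l … +l (here 0). ms = +1/2 is one of ±1/2.
All four constraints are satisfied.

Allowed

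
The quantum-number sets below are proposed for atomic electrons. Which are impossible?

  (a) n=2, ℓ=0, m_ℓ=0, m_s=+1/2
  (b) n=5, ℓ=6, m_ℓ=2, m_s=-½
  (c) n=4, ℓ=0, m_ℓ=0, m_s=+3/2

(b) has ℓ = 6 ≥ n = 5, violating 0 ≤ ℓ ≤ n−1.
(c) has m_s = +3/2, but an electron's spin must be ±1/2.
The remaining set (a) satisfies all four rules.

(b) and (c)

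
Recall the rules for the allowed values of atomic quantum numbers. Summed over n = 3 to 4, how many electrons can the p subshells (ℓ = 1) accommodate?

12

A p subshell (ℓ = 1) exists for every n ≥ 2, so shells n = 3, 4 each contribute one — 2 subshells.
Since each p subshell holds 2(2·1+1) = 6 electrons, the total is 2 × 6 = 12.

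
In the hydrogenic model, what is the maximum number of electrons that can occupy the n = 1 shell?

A shell holds 2n² electrons: 2 × 1² = 2 × 1 = 2.

2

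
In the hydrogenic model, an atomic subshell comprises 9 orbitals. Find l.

2l+1 = 9 gives l = 4.

l = 4 (g)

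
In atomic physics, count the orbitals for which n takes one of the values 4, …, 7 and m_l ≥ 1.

52

Work shell by shell — for each n, count the (l, m_l) pairs that satisfy m_l ≥ 1:
n=4 → 6; n=5 → 10; n=6 → 15; n=7 → 21.
Total orbitals: 6 + 10 + 15 + 21 = 52.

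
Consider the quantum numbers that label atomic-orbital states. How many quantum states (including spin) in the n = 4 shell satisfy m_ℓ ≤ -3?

For n = 4, ℓ ranges over 0 … 3.
The (ℓ, m_ℓ) pairs meeting m_ℓ ≤ -3 give: ℓ=3 → 1.
Orbitals: 1. Each orbital carries two spin states, so 1 × 2 = 2 states.

2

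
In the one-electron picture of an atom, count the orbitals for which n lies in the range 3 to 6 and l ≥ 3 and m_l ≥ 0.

28

Treat each shell separately and count matching orbitals:
n=4 → 4; n=5 → 9; n=6 → 15.
Total orbitals: 4 + 9 + 15 = 28.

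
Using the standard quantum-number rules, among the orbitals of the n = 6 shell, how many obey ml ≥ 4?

Orbitals with ml ≥ 4, by l: l=4 → 1; l=5 → 2.
Total orbitals: 1 + 2 = 3.

3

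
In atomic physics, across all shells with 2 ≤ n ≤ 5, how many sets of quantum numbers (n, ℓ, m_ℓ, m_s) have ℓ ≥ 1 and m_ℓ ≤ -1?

Work shell by shell — for each n, count the (ℓ, m_ℓ) pairs that satisfy ℓ ≥ 1 and m_ℓ ≤ -1:
n=2 → 1; n=3 → 3; n=4 → 6; n=5 → 10.
Orbitals: 1 + 3 + 6 + 10 = 20. Including both spin states (m_s = ±1/2) gives 2 × 20 = 40 states.

40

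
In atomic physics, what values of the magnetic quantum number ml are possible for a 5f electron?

The 5f subshell has l = 3, and ml takes every integer from −l to +l. With l = 3 that gives the 7 values -3, -2, -1, 0, 1, 2, 3.

-3, -2, -1, 0, 1, 2, 3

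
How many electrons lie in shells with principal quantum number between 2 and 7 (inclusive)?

278

Shell n has n² orbitals: 2²=4 + 3²=9 + 4²=16 + 5²=25 + 6²=36 + 7²=49 = 139 orbitals.
Two spin states per orbital: 2 × 139 = 278 electrons.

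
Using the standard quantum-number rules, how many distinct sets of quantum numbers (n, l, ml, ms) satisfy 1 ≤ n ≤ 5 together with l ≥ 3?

Count contributing orbitals for each principal shell:
n=4 → 7; n=5 → 16.
Orbitals: 7 + 16 = 23. Including both spin states (ms = ±1/2) gives 2 × 23 = 46 states.

46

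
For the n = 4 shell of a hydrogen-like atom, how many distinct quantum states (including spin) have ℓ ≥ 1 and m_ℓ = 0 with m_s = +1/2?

3

The n = 4 shell has ℓ = 0 through 3; check each.
Orbitals with ℓ ≥ 1 and m_ℓ = 0, by ℓ: ℓ=1 → 1; ℓ=2 → 1; ℓ=3 → 1.
Orbitals: 1 + 1 + 1 = 3. With m_s fixed to a single value there is one state per orbital, giving 3 states.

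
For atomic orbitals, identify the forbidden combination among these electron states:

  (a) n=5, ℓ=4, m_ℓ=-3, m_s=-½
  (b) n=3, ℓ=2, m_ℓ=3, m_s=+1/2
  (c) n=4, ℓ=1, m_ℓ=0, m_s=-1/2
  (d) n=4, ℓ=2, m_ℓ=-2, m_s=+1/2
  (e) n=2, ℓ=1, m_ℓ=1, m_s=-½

(b) has |m_ℓ| = 3 > ℓ = 2, violating −ℓ ≤ m_ℓ ≤ ℓ.
The remaining sets (a), (c), (d), (e) satisfy all four rules.

(b)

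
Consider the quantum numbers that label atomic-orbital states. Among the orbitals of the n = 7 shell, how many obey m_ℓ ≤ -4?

For n = 7, ℓ ranges over 0 … 6.
Per ℓ-value: ℓ=4 → 1; ℓ=5 → 2; ℓ=6 → 3.
Total orbitals: 1 + 2 + 3 = 6.

6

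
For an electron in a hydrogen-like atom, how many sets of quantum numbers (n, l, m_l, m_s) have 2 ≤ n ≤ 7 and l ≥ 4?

Go shell by shell, enumerating (l, m_l) with l ≥ 4:
n=5 → 9; n=6 → 20; n=7 → 33.
Orbitals: 9 + 20 + 33 = 62. Including both spin states (m_s = ±1/2) gives 2 × 62 = 124 states.

124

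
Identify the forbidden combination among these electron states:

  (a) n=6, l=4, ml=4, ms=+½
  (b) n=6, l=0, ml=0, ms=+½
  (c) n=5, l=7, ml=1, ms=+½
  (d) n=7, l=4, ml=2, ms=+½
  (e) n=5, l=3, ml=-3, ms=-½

(c)

(c) has l = 7 ≥ n = 5, violating 0 ≤ l ≤ n−1.
The remaining sets (a), (b), (d), (e) satisfy all four rules.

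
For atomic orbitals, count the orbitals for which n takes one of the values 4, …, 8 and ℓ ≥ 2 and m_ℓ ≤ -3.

Per-shell orbital counts meeting the constraint:
n=4 → 1; n=5 → 3; n=6 → 6; n=7 → 10; n=8 → 15.
Total orbitals: 1 + 3 + 6 + 10 + 15 = 35.

35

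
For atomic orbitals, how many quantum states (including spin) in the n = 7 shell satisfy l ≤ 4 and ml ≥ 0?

For n = 7, l ranges over 0 … 6.
Per l-value: l=0 → 1; l=1 → 2; l=2 → 3; l=3 → 4; l=4 → 5.
Orbitals: 1 + 2 + 3 + 4 + 5 = 15. Each orbital carries two spin states, so 15 × 2 = 30 states.

30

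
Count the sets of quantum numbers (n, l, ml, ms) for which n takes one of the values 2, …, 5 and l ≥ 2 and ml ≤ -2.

20

Work shell by shell — for each n, count the (l, ml) pairs that satisfy l ≥ 2 and ml ≤ -2:
n=3 → 1; n=4 → 3; n=5 → 6.
Orbitals: 1 + 3 + 6 = 10. Including both spin states (ms = ±1/2) gives 2 × 10 = 20 states.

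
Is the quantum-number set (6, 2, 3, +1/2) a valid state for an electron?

The magnetic quantum number must satisfy −l ≤ m_l ≤ l. With l = 2, m_l can only be -2, -1, 0, 1, 2, so m_l = 3 is forbidden.

Invalid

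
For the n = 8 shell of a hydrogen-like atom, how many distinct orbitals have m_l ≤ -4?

10

The n = 8 shell has l = 0 through 7; check each.
Per l-value: l=4 → 1; l=5 → 2; l=6 → 3; l=7 → 4.
Total orbitals: 1 + 2 + 3 + 4 = 10.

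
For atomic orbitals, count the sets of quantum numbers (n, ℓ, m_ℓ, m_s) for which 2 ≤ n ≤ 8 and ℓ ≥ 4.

220

Per-shell orbital counts meeting the constraint:
n=5 → 9; n=6 → 20; n=7 → 33; n=8 → 48.
Orbitals: 9 + 20 + 33 + 48 = 110. Including both spin states (m_s = ±1/2) gives 2 × 110 = 220 states.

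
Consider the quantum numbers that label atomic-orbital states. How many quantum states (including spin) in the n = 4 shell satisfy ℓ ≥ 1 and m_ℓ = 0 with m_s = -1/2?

With n = 4 the allowed ℓ are 0, 1, …, 3.
The (ℓ, m_ℓ) pairs meeting ℓ ≥ 1 and m_ℓ = 0 give: ℓ=1 → 1; ℓ=2 → 1; ℓ=3 → 1.
Orbitals: 1 + 1 + 1 = 3. With m_s fixed to a single value there is one state per orbital, giving 3 states.

3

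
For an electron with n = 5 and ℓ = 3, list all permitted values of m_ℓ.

m_ℓ takes every integer from −ℓ to +ℓ. With ℓ = 3 that gives the 7 values -3, -2, -1, 0, 1, 2, 3.

-3, -2, -1, 0, 1, 2, 3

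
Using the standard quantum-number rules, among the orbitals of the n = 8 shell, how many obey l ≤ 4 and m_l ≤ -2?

6

The n = 8 shell has l = 0 through 7; check each.
Orbitals with l ≤ 4 and m_l ≤ -2, by l: l=2 → 1; l=3 → 2; l=4 → 3.
Total orbitals: 1 + 2 + 3 = 6.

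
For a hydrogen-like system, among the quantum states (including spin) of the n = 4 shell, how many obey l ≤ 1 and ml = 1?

With n = 4 the allowed l are 0, 1, …, 3.
The (l, ml) pairs meeting l ≤ 1 and ml = 1 give: l=1 → 1.
Orbitals: 1. Each orbital carries two spin states, so 1 × 2 = 2 states.

2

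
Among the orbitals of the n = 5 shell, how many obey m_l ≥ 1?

For n = 5, l ranges over 0 … 4.
Contributions: l=1 → 1; l=2 → 2; l=3 → 3; l=4 → 4.
Total orbitals: 1 + 2 + 3 + 4 = 10.

10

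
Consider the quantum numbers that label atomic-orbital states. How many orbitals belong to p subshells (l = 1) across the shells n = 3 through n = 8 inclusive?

18

A p subshell (l = 1) exists for every n ≥ 2, so shells n = 3, 4, 5, 6, 7, 8 each contribute one — 6 subshells.
Since each p subshell has 2·1+1 = 3 orbitals, the total is 6 × 3 = 18.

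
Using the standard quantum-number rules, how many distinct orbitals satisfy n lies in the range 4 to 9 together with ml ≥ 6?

Go shell by shell, enumerating (l, ml) with ml ≥ 6:
n=7 → 1; n=8 → 3; n=9 → 6.
Total orbitals: 1 + 3 + 6 = 10.

10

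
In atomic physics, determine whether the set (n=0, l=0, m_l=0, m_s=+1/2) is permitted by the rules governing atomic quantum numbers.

The principal quantum number must be a positive integer (n ≥ 1), but here n = 0.

Not allowed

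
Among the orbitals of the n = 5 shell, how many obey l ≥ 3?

16

Orbitals with l ≥ 3, by l: l=3 → 7; l=4 → 9.
Total orbitals: 7 + 9 = 16.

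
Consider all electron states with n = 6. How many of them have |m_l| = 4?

Go through l = 0, …, 5 (the values permitted for n = 6).
Contributions: l=4 → 2; l=5 → 2.
Orbitals: 2 + 2 = 4. Each orbital carries two spin states, so 4 × 2 = 8 states.

8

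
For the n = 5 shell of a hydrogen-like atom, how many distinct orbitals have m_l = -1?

The n = 5 shell has l = 0 through 4; check each.
Orbitals with m_l = -1, by l: l=1 → 1; l=2 → 1; l=3 → 1; l=4 → 1.
Total orbitals: 1 + 1 + 1 + 1 = 4.

4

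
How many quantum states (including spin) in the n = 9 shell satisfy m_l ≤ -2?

Go through l = 0, …, 8 (the values permitted for n = 9).
The (l, m_l) pairs meeting m_l ≤ -2 give: l=2 → 1; l=3 → 2; l=4 → 3; l=5 → 4; l=6 → 5; l=7 → 6; l=8 → 7.
Orbitals: 1 + 2 + 3 + 4 + 5 + 6 + 7 = 28. Each orbital carries two spin states, so 28 × 2 = 56 states.

56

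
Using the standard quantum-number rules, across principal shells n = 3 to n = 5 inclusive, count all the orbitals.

Shell n has n² orbitals: 3²=9 + 4²=16 + 5²=25 = 50 orbitals.

50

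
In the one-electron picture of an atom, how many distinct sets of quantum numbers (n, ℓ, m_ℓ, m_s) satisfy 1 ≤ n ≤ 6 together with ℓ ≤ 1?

42

Count contributing orbitals for each principal shell:
n=1 → 1; n=2 → 4; n=3 → 4; n=4 → 4; n=5 → 4; n=6 → 4.
Orbitals: 1 + 4 + 4 + 4 + 4 + 4 = 21. Including both spin states (m_s = ±1/2) gives 2 × 21 = 42 states.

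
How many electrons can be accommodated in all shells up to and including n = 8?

Total orbitals = 1² + 2² + 3² + 4² + 5² + 6² + 7² + 8² = 204. Doubling for spin gives 408 electrons.

408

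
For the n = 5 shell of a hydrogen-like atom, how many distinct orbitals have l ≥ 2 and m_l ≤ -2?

With n = 5 the allowed l are 0, 1, …, 4.
Per l-value: l=2 → 1; l=3 → 2; l=4 → 3.
Total orbitals: 1 + 2 + 3 = 6.

6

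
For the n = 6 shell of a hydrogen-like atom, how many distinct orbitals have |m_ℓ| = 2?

The n = 6 shell has ℓ = 0 through 5; check each.
Orbitals with |m_ℓ| = 2, by ℓ: ℓ=2 → 2; ℓ=3 → 2; ℓ=4 → 2; ℓ=5 → 2.
Total orbitals: 2 + 2 + 2 + 2 = 8.

8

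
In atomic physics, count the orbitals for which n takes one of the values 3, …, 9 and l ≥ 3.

217

Go shell by shell, enumerating (l, m_l) with l ≥ 3:
n=4 → 7; n=5 → 16; n=6 → 27; n=7 → 40; n=8 → 55; n=9 → 72.
Total orbitals: 7 + 16 + 27 + 40 + 55 + 72 = 217.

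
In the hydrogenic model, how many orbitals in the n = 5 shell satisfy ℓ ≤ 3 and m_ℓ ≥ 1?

6

For n = 5, ℓ ranges over 0 … 4.
Per ℓ-value: ℓ=1 → 1; ℓ=2 → 2; ℓ=3 → 3.
Total orbitals: 1 + 2 + 3 = 6.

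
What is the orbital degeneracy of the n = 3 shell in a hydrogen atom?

The n = 3 shell contains n² = 3² = 9 orbitals.

9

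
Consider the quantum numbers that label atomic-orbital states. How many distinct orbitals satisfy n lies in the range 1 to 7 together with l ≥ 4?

Count contributing orbitals for each principal shell:
n=5 → 9; n=6 → 20; n=7 → 33.
Total orbitals: 9 + 20 + 33 = 62.

62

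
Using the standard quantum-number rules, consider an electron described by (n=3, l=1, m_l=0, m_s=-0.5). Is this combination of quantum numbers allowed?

Allowed

n = 3 is a positive integer. l = 1 satisfies 0 ≤ l ≤ n−1 = 2. m_l = 0 lies in the range −l … +l (here −1 … 1). m_s = -1/2 is one of ±1/2.
All four constraints are satisfied.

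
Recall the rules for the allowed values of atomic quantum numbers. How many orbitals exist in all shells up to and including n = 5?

55

Total orbitals = 1² + 2² + 3² + 4² + 5² = 55.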